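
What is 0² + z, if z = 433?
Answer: 433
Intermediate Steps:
0² + z = 0² + 433 = 0 + 433 = 433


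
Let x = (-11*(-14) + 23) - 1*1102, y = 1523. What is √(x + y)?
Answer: √598 ≈ 24.454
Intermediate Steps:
x = -925 (x = (154 + 23) - 1102 = 177 - 1102 = -925)
√(x + y) = √(-925 + 1523) = √598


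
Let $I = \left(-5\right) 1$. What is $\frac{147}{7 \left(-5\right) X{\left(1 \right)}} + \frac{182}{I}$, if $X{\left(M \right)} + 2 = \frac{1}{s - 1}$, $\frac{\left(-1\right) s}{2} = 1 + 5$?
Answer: $- \frac{1547}{45} \approx -34.378$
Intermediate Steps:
$s = -12$ ($s = - 2 \left(1 + 5\right) = \left(-2\right) 6 = -12$)
$X{\left(M \right)} = - \frac{27}{13}$ ($X{\left(M \right)} = -2 + \frac{1}{-12 - 1} = -2 + \frac{1}{-13} = -2 - \frac{1}{13} = - \frac{27}{13}$)
$I = -5$
$\frac{147}{7 \left(-5\right) X{\left(1 \right)}} + \frac{182}{I} = \frac{147}{7 \left(-5\right) \left(- \frac{27}{13}\right)} + \frac{182}{-5} = \frac{147}{\left(-35\right) \left(- \frac{27}{13}\right)} + 182 \left(- \frac{1}{5}\right) = \frac{147}{\frac{945}{13}} - \frac{182}{5} = 147 \cdot \frac{13}{945} - \frac{182}{5} = \frac{91}{45} - \frac{182}{5} = - \frac{1547}{45}$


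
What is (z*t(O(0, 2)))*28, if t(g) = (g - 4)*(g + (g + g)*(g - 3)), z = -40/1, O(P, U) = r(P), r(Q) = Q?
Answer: 0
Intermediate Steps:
O(P, U) = P
z = -40 (z = -40*1 = -40)
t(g) = (-4 + g)*(g + 2*g*(-3 + g)) (t(g) = (-4 + g)*(g + (2*g)*(-3 + g)) = (-4 + g)*(g + 2*g*(-3 + g)))
(z*t(O(0, 2)))*28 = -0*(20 - 13*0 + 2*0²)*28 = -0*(20 + 0 + 2*0)*28 = -0*(20 + 0 + 0)*28 = -0*20*28 = -40*0*28 = 0*28 = 0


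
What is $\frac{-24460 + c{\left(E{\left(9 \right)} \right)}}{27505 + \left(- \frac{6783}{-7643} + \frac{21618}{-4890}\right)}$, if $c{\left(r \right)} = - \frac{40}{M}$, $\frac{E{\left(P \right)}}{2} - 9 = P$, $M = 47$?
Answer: $- \frac{7161283874700}{8051470037627} \approx -0.88944$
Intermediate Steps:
$E{\left(P \right)} = 18 + 2 P$
$c{\left(r \right)} = - \frac{40}{47}$
$\frac{-24460 + c{\left(E{\left(9 \right)} \right)}}{27505 + \left(- \frac{6783}{-7643} + \frac{21618}{-4890}\right)} = \frac{-24460 - \frac{40}{47}}{27505 + \left(- \frac{6783}{-7643} + \frac{21618}{-4890}\right)} = - \frac{1149660}{47 \left(27505 + \left(\left(-6783\right) \left(- \frac{1}{7643}\right) + 21618 \left(- \frac{1}{4890}\right)\right)\right)} = - \frac{1149660}{47 \left(27505 + \left(\frac{6783}{7643} - \frac{3603}{815}\right)\right)} = - \frac{1149660}{47 \left(27505 - \frac{22009584}{6229045}\right)} = - \frac{1149660}{47 \cdot \frac{171307873141}{6229045}} = \left(- \frac{1149660}{47}\right) \frac{6229045}{171307873141} = - \frac{7161283874700}{8051470037627}$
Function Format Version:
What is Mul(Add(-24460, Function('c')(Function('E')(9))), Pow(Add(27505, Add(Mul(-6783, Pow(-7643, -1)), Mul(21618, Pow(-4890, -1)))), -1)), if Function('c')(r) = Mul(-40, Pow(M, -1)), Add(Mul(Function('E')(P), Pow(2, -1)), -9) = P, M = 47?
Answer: Rational(-7161283874700, 8051470037627) ≈ -0.88944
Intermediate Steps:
Function('E')(P) = Add(18, Mul(2, P))
Function('c')(r) = Rational(-40, 47) (Function('c')(r) = Mul(-40, Pow(47, -1)) = Mul(-40, Rational(1, 47)) = Rational(-40, 47))
Mul(Add(-24460, Function('c')(Function('E')(9))), Pow(Add(27505, Add(Mul(-6783, Pow(-7643, -1)), Mul(21618, Pow(-4890, -1)))), -1)) = Mul(Add(-24460, Rational(-40, 47)), Pow(Add(27505, Add(Mul(-6783, Pow(-7643, -1)), Mul(21618, Pow(-4890, -1)))), -1)) = Mul(Rational(-1149660, 47), Pow(Add(27505, Add(Mul(-6783, Rational(-1, 7643)), Mul(21618, Rational(-1, 4890)))), -1)) = Mul(Rational(-1149660, 47), Pow(Add(27505, Add(Rational(6783, 7643), Rational(-3603, 815))), -1)) = Mul(Rational(-1149660, 47), Pow(Add(27505, Rational(-22009584, 6229045)), -1)) = Mul(Rational(-1149660, 47), Pow(Rational(171307873141, 6229045), -1)) = Mul(Rational(-1149660, 47), Rational(6229045, 171307873141)) = Rational(-7161283874700, 8051470037627)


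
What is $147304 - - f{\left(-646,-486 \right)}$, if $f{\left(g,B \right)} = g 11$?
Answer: $140198$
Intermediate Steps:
$f{\left(g,B \right)} = 11 g$
$147304 - - f{\left(-646,-486 \right)} = 147304 - - 11 \left(-646\right) = 147304 - \left(-1\right) \left(-7106\right) = 147304 - 7106 = 140198$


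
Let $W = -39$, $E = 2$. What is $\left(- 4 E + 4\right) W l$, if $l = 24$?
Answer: $3744$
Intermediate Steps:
$\left(- 4 E + 4\right) W l = \left(\left(-4\right) 2 + 4\right) \left(-39\right) 24 = \left(-8 + 4\right) \left(-39\right) 24 = \left(-4\right) \left(-39\right) 24 = 156 \cdot 24 = 3744$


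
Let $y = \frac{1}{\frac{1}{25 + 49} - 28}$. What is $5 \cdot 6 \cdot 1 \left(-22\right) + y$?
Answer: $- \frac{1366934}{2071} \approx -660.04$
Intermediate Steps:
$y = - \frac{74}{2071}$ ($y = \frac{1}{\frac{1}{74} - 28} = \frac{1}{- \frac{2071}{74}} = - \frac{74}{2071} \approx -0.035732$)
$5 \cdot 6 \cdot 1 \left(-22\right) + y = 5 \cdot 6 \cdot 1 \left(-22\right) - \frac{74}{2071} = 30 \cdot 1 \left(-22\right) - \frac{74}{2071} = 30 \left(-22\right) - \frac{74}{2071} = -660 - \frac{74}{2071} = - \frac{1366934}{2071}$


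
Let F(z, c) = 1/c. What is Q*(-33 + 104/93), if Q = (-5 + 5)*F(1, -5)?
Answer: 0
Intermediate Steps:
Q = 0 (Q = (-5 + 5)/(-5) = 0*(-⅕) = 0)
Q*(-33 + 104/93) = 0*(-33 + 104/93) = 0*(-2965/93) = 0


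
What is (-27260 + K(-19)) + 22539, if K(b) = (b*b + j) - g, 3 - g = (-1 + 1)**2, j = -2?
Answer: -4365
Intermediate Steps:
g = 3 (g = 3 - (-1 + 1)**2 = 3 - 1*0**2 = 3 - 1*0 = 3 + 0 = 3)
K(b) = -5 + b**2 (K(b) = (b*b - 2) - 1*3 = (b**2 - 2) - 3 = (-2 + b**2) - 3 = -5 + b**2)
(-27260 + K(-19)) + 22539 = (-27260 + (-5 + (-19)**2)) + 22539 = (-27260 + (-5 + 361)) + 22539 = (-27260 + 356) + 22539 = -26904 + 22539 = -4365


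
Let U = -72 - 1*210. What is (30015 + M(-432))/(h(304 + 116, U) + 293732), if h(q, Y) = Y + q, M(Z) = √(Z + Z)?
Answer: 6003/58774 + 6*I*√6/146935 ≈ 0.10214 + 0.00010002*I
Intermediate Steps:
M(Z) = √2*√Z (M(Z) = √(2*Z) = √2*√Z)
U = -282 (U = -72 - 210 = -282)
(30015 + M(-432))/(h(304 + 116, U) + 293732) = (30015 + √2*√(-432))/((-282 + (304 + 116)) + 293732) = (30015 + √2*(12*I*√3))/((-282 + 420) + 293732) = (30015 + 12*I*√6)/(138 + 293732) = (30015 + 12*I*√6)/293870 = (30015 + 12*I*√6)*(1/293870) = 6003/58774 + 6*I*√6/146935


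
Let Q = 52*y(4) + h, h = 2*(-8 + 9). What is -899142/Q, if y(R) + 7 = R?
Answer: 449571/77 ≈ 5838.6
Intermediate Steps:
y(R) = -7 + R
h = 2 (h = 2*1 = 2)
Q = -154 (Q = 52*(-7 + 4) + 2 = 52*(-3) + 2 = -156 + 2 = -154)
-899142/Q = -899142/(-154) = -899142*(-1/154) = 449571/77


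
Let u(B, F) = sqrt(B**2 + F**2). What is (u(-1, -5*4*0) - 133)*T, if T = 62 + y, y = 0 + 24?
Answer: -11352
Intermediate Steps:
y = 24
T = 86 (T = 62 + 24 = 86)
(u(-1, -5*4*0) - 133)*T = (sqrt((-1)**2 + (-5*4*0)**2) - 133)*86 = (sqrt(1 + (-20*0)**2) - 133)*86 = (sqrt(1 + 0**2) - 133)*86 = (sqrt(1 + 0) - 133)*86 = (sqrt(1) - 133)*86 = (1 - 133)*86 = -132*86 = -11352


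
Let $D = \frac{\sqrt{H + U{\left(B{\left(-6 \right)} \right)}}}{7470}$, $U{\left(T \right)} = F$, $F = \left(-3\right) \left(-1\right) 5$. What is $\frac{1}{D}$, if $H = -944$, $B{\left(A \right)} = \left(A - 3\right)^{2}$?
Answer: $- \frac{7470 i \sqrt{929}}{929} \approx - 245.08 i$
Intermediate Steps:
$B{\left(A \right)} = \left(-3 + A\right)^{2}$ ($B{\left(A \right)} = \left(A - 3\right)^{2} = \left(-3 + A\right)^{2}$)
$F = 15$ ($F = 3 \cdot 5 = 15$)
$U{\left(T \right)} = 15$
$D = \frac{i \sqrt{929}}{7470}$ ($D = \frac{\sqrt{-944 + 15}}{7470} = \sqrt{-929} \cdot \frac{1}{7470} = i \sqrt{929} \cdot \frac{1}{7470} = \frac{i \sqrt{929}}{7470} \approx 0.0040803 i$)
$\frac{1}{D} = \frac{1}{\frac{1}{7470} i \sqrt{929}} = - \frac{7470 i \sqrt{929}}{929}$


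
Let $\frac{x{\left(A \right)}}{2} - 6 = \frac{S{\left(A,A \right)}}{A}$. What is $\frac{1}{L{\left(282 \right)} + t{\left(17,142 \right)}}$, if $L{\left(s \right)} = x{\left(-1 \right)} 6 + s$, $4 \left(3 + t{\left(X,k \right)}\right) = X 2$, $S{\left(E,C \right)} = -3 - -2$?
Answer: $\frac{2}{743} \approx 0.0026918$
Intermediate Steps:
$S{\left(E,C \right)} = -1$ ($S{\left(E,C \right)} = -3 + 2 = -1$)
$t{\left(X,k \right)} = -3 + \frac{X}{2}$ ($t{\left(X,k \right)} = -3 + \frac{X 2}{4} = -3 + \frac{2 X}{4} = -3 + \frac{X}{2}$)
$x{\left(A \right)} = 12 - \frac{2}{A}$ ($x{\left(A \right)} = 12 + 2 \left(- \frac{1}{A}\right) = 12 - \frac{2}{A}$)
$L{\left(s \right)} = 84 + s$ ($L{\left(s \right)} = \left(12 - \frac{2}{-1}\right) 6 + s = \left(12 - -2\right) 6 + s = \left(12 + 2\right) 6 + s = 14 \cdot 6 + s = 84 + s$)
$\frac{1}{L{\left(282 \right)} + t{\left(17,142 \right)}} = \frac{1}{\left(84 + 282\right) + \left(-3 + \frac{1}{2} \cdot 17\right)} = \frac{1}{366 + \left(-3 + \frac{17}{2}\right)} = \frac{1}{366 + \frac{11}{2}} = \frac{1}{\frac{743}{2}} = \frac{2}{743}$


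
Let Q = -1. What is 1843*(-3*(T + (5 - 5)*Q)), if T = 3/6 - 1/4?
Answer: -5529/4 ≈ -1382.3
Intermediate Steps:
T = ¼ (T = 3*(⅙) - 1*¼ = ½ - ¼ = ¼ ≈ 0.25000)
1843*(-3*(T + (5 - 5)*Q)) = 1843*(-3*(¼ + (5 - 5)*(-1))) = 1843*(-3*(¼ + 0*(-1))) = 1843*(-3*(¼ + 0)) = 1843*(-3*¼) = 1843*(-¾) = -5529/4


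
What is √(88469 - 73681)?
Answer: 2*√3697 ≈ 121.61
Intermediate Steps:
√(88469 - 73681) = √14788 = 2*√3697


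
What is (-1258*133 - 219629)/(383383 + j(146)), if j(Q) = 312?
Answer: -386943/383695 ≈ -1.0085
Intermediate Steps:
(-1258*133 - 219629)/(383383 + j(146)) = (-1258*133 - 219629)/(383383 + 312) = (-167314 - 219629)/383695 = -386943*1/383695 = -386943/383695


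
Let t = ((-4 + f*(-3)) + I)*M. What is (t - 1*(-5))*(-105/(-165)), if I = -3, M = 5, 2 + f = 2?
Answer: -210/11 ≈ -19.091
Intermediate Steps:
f = 0 (f = -2 + 2 = 0)
t = -35 (t = ((-4 + 0*(-3)) - 3)*5 = ((-4 + 0) - 3)*5 = (-4 - 3)*5 = -7*5 = -35)
(t - 1*(-5))*(-105/(-165)) = (-35 - 1*(-5))*(-105/(-165)) = (-35 + 5)*(-105*(-1/165)) = -30*7/11 = -210/11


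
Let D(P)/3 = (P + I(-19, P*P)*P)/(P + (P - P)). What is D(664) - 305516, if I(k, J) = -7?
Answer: -305534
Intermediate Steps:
D(P) = -18 (D(P) = 3*((P - 7*P)/(P + (P - P))) = 3*((-6*P)/(P + 0)) = 3*((-6*P)/P) = 3*(-6) = -18)
D(664) - 305516 = -18 - 305516 = -305534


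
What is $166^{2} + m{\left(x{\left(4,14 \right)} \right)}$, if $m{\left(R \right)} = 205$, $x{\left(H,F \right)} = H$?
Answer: $27761$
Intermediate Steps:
$166^{2} + m{\left(x{\left(4,14 \right)} \right)} = 166^{2} + 205 = 27556 + 205 = 27761$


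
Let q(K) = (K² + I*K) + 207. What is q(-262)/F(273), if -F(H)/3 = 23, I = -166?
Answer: -112343/69 ≈ -1628.2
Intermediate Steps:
F(H) = -69 (F(H) = -3*23 = -69)
q(K) = 207 + K² - 166*K (q(K) = (K² - 166*K) + 207 = 207 + K² - 166*K)
q(-262)/F(273) = (207 + (-262)² - 166*(-262))/(-69) = (207 + 68644 + 43492)*(-1/69) = 112343*(-1/69) = -112343/69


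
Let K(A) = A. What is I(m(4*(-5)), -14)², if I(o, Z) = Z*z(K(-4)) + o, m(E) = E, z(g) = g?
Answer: 1296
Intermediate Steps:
I(o, Z) = o - 4*Z (I(o, Z) = Z*(-4) + o = -4*Z + o = o - 4*Z)
I(m(4*(-5)), -14)² = (4*(-5) - 4*(-14))² = (-20 + 56)² = 36² = 1296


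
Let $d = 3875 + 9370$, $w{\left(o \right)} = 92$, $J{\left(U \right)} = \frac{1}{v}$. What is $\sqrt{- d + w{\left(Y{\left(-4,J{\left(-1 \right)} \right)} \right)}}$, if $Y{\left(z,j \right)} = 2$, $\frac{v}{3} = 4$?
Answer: $i \sqrt{13153} \approx 114.69 i$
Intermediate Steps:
$v = 12$ ($v = 3 \cdot 4 = 12$)
$J{\left(U \right)} = \frac{1}{12}$
$d = 13245$
$\sqrt{- d + w{\left(Y{\left(-4,J{\left(-1 \right)} \right)} \right)}} = \sqrt{\left(-1\right) 13245 + 92} = \sqrt{-13245 + 92} = \sqrt{-13153} = i \sqrt{13153}$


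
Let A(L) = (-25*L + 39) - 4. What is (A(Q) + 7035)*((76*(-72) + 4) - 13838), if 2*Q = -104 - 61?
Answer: -176312045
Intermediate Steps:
Q = -165/2 (Q = (-104 - 61)/2 = (½)*(-165) = -165/2 ≈ -82.500)
A(L) = 35 - 25*L (A(L) = (39 - 25*L) - 4 = 35 - 25*L)
(A(Q) + 7035)*((76*(-72) + 4) - 13838) = ((35 - 25*(-165/2)) + 7035)*((76*(-72) + 4) - 13838) = ((35 + 4125/2) + 7035)*((-5472 + 4) - 13838) = (4195/2 + 7035)*(-5468 - 13838) = (18265/2)*(-19306) = -176312045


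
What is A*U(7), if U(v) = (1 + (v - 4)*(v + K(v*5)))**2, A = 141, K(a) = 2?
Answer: 110544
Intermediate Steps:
U(v) = (1 + (-4 + v)*(2 + v))**2 (U(v) = (1 + (v - 4)*(v + 2))**2 = (1 + (-4 + v)*(2 + v))**2)
A*U(7) = 141*(-7 + 7**2 - 2*7)**2 = 141*(-7 + 49 - 14)**2 = 141*28**2 = 141*784 = 110544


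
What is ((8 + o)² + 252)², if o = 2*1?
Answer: 123904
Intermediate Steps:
o = 2
((8 + o)² + 252)² = ((8 + 2)² + 252)² = (10² + 252)² = (100 + 252)² = 352² = 123904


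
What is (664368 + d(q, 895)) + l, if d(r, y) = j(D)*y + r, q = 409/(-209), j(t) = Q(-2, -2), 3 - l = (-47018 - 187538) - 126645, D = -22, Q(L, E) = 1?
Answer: 214531194/209 ≈ 1.0265e+6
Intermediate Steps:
l = 361204 (l = 3 - ((-47018 - 187538) - 126645) = 3 - (-234556 - 126645) = 3 - 1*(-361201) = 3 + 361201 = 361204)
j(t) = 1
q = -409/209 (q = 409*(-1/209) = -409/209 ≈ -1.9569)
d(r, y) = r + y (d(r, y) = 1*y + r = y + r = r + y)
(664368 + d(q, 895)) + l = (664368 + (-409/209 + 895)) + 361204 = (664368 + 186646/209) + 361204 = 139039558/209 + 361204 = 214531194/209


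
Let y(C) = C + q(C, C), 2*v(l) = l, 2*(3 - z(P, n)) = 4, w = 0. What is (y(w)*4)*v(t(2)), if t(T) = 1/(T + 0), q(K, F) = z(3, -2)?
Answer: 1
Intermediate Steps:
z(P, n) = 1 (z(P, n) = 3 - ½*4 = 3 - 2 = 1)
q(K, F) = 1
t(T) = 1/T
v(l) = l/2
y(C) = 1 + C (y(C) = C + 1 = 1 + C)
(y(w)*4)*v(t(2)) = ((1 + 0)*4)*((½)/2) = (1*4)*((½)*(½)) = 4*(¼) = 1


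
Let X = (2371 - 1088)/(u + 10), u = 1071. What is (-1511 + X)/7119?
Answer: -544036/2565213 ≈ -0.21208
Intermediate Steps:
X = 1283/1081 (X = (2371 - 1088)/(1071 + 10) = 1283/1081 ≈ 1.1869)
(-1511 + X)/7119 = (-1511 + 1283/1081)/7119 = -1632108/1081*1/7119 = -544036/2565213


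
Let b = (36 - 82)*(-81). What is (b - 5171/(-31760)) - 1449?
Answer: 72322691/31760 ≈ 2277.2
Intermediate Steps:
b = 3726 (b = -46*(-81) = 3726)
(b - 5171/(-31760)) - 1449 = (3726 - 5171/(-31760)) - 1449 = (3726 - 5171*(-1/31760)) - 1449 = (3726 + 5171/31760) - 1449 = 118342931/31760 - 1449 = 72322691/31760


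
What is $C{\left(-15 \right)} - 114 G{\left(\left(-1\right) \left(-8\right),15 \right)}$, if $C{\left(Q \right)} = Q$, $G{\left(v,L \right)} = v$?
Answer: $-927$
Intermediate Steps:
$C{\left(-15 \right)} - 114 G{\left(\left(-1\right) \left(-8\right),15 \right)} = -15 - 114 \left(\left(-1\right) \left(-8\right)\right) = -15 - 912 = -927$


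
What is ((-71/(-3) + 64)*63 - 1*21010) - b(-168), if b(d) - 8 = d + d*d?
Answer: -43551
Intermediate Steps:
b(d) = 8 + d + d² (b(d) = 8 + (d + d*d) = 8 + (d + d²) = 8 + d + d²)
((-71/(-3) + 64)*63 - 1*21010) - b(-168) = ((-71/(-3) + 64)*63 - 1*21010) - (8 - 168 + (-168)²) = ((-71*(-⅓) + 64)*63 - 21010) - (8 - 168 + 28224) = ((71/3 + 64)*63 - 21010) - 1*28064 = ((263/3)*63 - 21010) - 28064 = (5523 - 21010) - 28064 = -15487 - 28064 = -43551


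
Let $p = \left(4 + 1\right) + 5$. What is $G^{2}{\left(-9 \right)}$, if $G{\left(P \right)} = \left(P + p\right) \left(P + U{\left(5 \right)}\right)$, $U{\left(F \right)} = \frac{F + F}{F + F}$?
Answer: $64$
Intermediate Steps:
$U{\left(F \right)} = 1$ ($U{\left(F \right)} = \frac{2 F}{2 F} = 2 F \frac{1}{2 F} = 1$)
$p = 10$ ($p = 5 + 5 = 10$)
$G{\left(P \right)} = \left(1 + P\right) \left(10 + P\right)$ ($G{\left(P \right)} = \left(P + 10\right) \left(P + 1\right) = \left(10 + P\right) \left(1 + P\right) = \left(1 + P\right) \left(10 + P\right)$)
$G^{2}{\left(-9 \right)} = \left(10 + \left(-9\right)^{2} + 11 \left(-9\right)\right)^{2} = \left(10 + 81 - 99\right)^{2} = \left(-8\right)^{2} = 64$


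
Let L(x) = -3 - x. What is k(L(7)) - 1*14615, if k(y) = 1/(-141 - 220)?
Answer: -5276016/361 ≈ -14615.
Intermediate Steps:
k(y) = -1/361 (k(y) = 1/(-361) = -1/361)
k(L(7)) - 1*14615 = -1/361 - 1*14615 = -1/361 - 14615 = -5276016/361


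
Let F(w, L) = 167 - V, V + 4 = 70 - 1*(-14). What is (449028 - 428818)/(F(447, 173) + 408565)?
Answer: 10105/204326 ≈ 0.049455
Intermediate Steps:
V = 80 (V = -4 + (70 - 1*(-14)) = -4 + (70 + 14) = -4 + 84 = 80)
F(w, L) = 87 (F(w, L) = 167 - 1*80 = 167 - 80 = 87)
(449028 - 428818)/(F(447, 173) + 408565) = (449028 - 428818)/(87 + 408565) = 20210/408652 = 20210*(1/408652) = 10105/204326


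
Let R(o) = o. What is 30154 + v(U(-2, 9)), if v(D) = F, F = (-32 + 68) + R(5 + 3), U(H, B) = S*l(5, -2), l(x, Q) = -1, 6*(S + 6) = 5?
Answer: 30198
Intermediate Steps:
S = -31/6 (S = -6 + (⅙)*5 = -6 + ⅚ = -31/6 ≈ -5.1667)
U(H, B) = 31/6 (U(H, B) = -31/6*(-1) = 31/6)
F = 44 (F = (-32 + 68) + (5 + 3) = 36 + 8 = 44)
v(D) = 44
30154 + v(U(-2, 9)) = 30154 + 44 = 30198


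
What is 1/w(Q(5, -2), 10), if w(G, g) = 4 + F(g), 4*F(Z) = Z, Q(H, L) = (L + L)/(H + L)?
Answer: 2/13 ≈ 0.15385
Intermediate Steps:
Q(H, L) = 2*L/(H + L) (Q(H, L) = (2*L)/(H + L) = 2*L/(H + L))
F(Z) = Z/4
w(G, g) = 4 + g/4
1/w(Q(5, -2), 10) = 1/(4 + (¼)*10) = 1/(4 + 5/2) = 1/(13/2) = 2/13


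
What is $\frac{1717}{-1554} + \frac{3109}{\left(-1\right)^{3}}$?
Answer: $- \frac{4833103}{1554} \approx -3110.1$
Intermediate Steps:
$\frac{1717}{-1554} + \frac{3109}{\left(-1\right)^{3}} = 1717 \left(- \frac{1}{1554}\right) + \frac{3109}{-1} = - \frac{1717}{1554} + 3109 \left(-1\right) = - \frac{1717}{1554} - 3109 = - \frac{4833103}{1554}$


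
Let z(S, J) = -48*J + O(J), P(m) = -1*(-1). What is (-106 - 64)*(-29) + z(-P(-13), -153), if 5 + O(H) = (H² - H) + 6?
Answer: 35837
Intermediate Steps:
O(H) = 1 + H² - H (O(H) = -5 + ((H² - H) + 6) = -5 + (6 + H² - H) = 1 + H² - H)
P(m) = 1
z(S, J) = 1 + J² - 49*J (z(S, J) = -48*J + (1 + J² - J) = 1 + J² - 49*J)
(-106 - 64)*(-29) + z(-P(-13), -153) = (-106 - 64)*(-29) + (1 + (-153)² - 49*(-153)) = -170*(-29) + (1 + 23409 + 7497) = 4930 + 30907 = 35837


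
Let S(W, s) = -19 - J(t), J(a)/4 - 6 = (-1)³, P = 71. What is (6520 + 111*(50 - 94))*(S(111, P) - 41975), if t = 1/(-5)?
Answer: -68734904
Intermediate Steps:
t = -⅕ ≈ -0.20000
J(a) = 20 (J(a) = 24 + 4*(-1)³ = 24 + 4*(-1) = 24 - 4 = 20)
S(W, s) = -39 (S(W, s) = -19 - 1*20 = -19 - 20 = -39)
(6520 + 111*(50 - 94))*(S(111, P) - 41975) = (6520 + 111*(50 - 94))*(-39 - 41975) = (6520 + 111*(-44))*(-42014) = (6520 - 4884)*(-42014) = 1636*(-42014) = -68734904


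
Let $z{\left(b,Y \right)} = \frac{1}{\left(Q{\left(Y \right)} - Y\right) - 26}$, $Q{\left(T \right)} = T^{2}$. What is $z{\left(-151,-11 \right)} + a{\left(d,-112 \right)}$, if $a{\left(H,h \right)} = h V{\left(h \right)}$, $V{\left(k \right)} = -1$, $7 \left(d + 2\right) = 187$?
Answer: $\frac{11873}{106} \approx 112.01$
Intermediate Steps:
$d = \frac{173}{7}$ ($d = -2 + \frac{1}{7} \cdot 187 = -2 + \frac{187}{7} = \frac{173}{7} \approx 24.714$)
$z{\left(b,Y \right)} = \frac{1}{-26 + Y^{2} - Y}$ ($z{\left(b,Y \right)} = \frac{1}{\left(Y^{2} - Y\right) - 26} = \frac{1}{-26 + Y^{2} - Y}$)
$a{\left(H,h \right)} = - h$ ($a{\left(H,h \right)} = h \left(-1\right) = - h$)
$z{\left(-151,-11 \right)} + a{\left(d,-112 \right)} = \frac{1}{-26 + \left(-11\right)^{2} - -11} - -112 = \frac{1}{-26 + 121 + 11} + 112 = \frac{1}{106} + 112 = \frac{11873}{106}$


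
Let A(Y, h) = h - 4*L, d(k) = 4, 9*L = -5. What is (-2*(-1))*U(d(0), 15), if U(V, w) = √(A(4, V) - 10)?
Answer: 2*I*√34/3 ≈ 3.8873*I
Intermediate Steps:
L = -5/9 (L = (⅑)*(-5) = -5/9 ≈ -0.55556)
A(Y, h) = 20/9 + h (A(Y, h) = h - 4*(-5/9) = h + 20/9 = 20/9 + h)
U(V, w) = √(-70/9 + V) (U(V, w) = √((20/9 + V) - 10) = √(-70/9 + V))
(-2*(-1))*U(d(0), 15) = (-2*(-1))*(√(-70 + 9*4)/3) = 2*(√(-70 + 36)/3) = 2*(√(-34)/3) = 2*((I*√34)/3) = 2*(I*√34/3) = 2*I*√34/3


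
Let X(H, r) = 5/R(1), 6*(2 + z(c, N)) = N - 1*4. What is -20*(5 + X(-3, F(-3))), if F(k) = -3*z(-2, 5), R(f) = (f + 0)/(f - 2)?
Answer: 0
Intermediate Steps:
z(c, N) = -8/3 + N/6 (z(c, N) = -2 + (N - 1*4)/6 = -2 + (N - 4)/6 = -2 + (-4 + N)/6 = -2 + (-⅔ + N/6) = -8/3 + N/6)
R(f) = f/(-2 + f)
F(k) = 11/2 (F(k) = -3*(-8/3 + (⅙)*5) = -3*(-8/3 + ⅚) = -3*(-11/6) = 11/2)
X(H, r) = -5 (X(H, r) = 5/((1/(-2 + 1))) = 5/((1/(-1))) = 5/((1*(-1))) = 5/(-1) = 5*(-1) = -5)
-20*(5 + X(-3, F(-3))) = -20*(5 - 5) = -20*0 = 0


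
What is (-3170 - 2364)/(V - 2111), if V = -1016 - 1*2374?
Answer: 5534/5501 ≈ 1.0060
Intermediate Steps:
V = -3390 (V = -1016 - 2374 = -3390)
(-3170 - 2364)/(V - 2111) = (-3170 - 2364)/(-3390 - 2111) = -5534/(-5501) = -5534*(-1/5501) = 5534/5501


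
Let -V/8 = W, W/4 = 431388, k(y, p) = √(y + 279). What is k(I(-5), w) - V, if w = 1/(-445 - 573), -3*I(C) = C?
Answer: 13804416 + √2526/3 ≈ 1.3804e+7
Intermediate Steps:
I(C) = -C/3
w = -1/1018 (w = 1/(-1018) = -1/1018 ≈ -0.00098232)
k(y, p) = √(279 + y)
W = 1725552 (W = 4*431388 = 1725552)
V = -13804416 (V = -8*1725552 = -13804416)
k(I(-5), w) - V = √(279 - ⅓*(-5)) - 1*(-13804416) = √(279 + 5/3) + 13804416 = √(842/3) + 13804416 = √2526/3 + 13804416 = 13804416 + √2526/3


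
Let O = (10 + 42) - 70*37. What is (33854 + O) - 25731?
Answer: 5585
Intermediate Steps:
O = -2538 (O = 52 - 2590 = -2538)
(33854 + O) - 25731 = (33854 - 2538) - 25731 = 31316 - 25731 = 5585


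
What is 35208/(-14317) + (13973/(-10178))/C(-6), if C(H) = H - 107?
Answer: -40293162271/16466182138 ≈ -2.4470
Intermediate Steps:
C(H) = -107 + H
35208/(-14317) + (13973/(-10178))/C(-6) = 35208/(-14317) + (13973/(-10178))/(-107 - 6) = 35208*(-1/14317) + (13973*(-1/10178))/(-113) = -35208/14317 - 13973/10178*(-1/113) = -35208/14317 + 13973/1150114 = -40293162271/16466182138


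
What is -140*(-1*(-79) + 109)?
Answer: -26320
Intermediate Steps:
-140*(-1*(-79) + 109) = -140*(79 + 109) = -140*188 = -26320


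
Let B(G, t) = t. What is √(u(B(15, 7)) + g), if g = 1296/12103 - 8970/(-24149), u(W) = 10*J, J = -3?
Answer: 6*I*√3960195645003/2197559 ≈ 5.4334*I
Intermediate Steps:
u(W) = -30 (u(W) = 10*(-3) = -30)
g = 7361106/15382913 (g = 1296*(1/12103) - 8970*(-1/24149) = 1296/12103 + 8970/24149 = 7361106/15382913 ≈ 0.47852)
√(u(B(15, 7)) + g) = √(-30 + 7361106/15382913) = √(-454126284/15382913) = 6*I*√3960195645003/2197559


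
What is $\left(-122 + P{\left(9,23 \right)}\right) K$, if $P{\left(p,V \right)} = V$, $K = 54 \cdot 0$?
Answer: $0$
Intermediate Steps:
$K = 0$
$\left(-122 + P{\left(9,23 \right)}\right) K = \left(-122 + 23\right) 0 = \left(-99\right) 0 = 0$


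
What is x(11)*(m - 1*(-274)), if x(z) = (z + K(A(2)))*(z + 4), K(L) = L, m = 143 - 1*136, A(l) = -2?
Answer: 37935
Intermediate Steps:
m = 7 (m = 143 - 136 = 7)
x(z) = (-2 + z)*(4 + z) (x(z) = (z - 2)*(z + 4) = (-2 + z)*(4 + z))
x(11)*(m - 1*(-274)) = (-8 + 11**2 + 2*11)*(7 - 1*(-274)) = (-8 + 121 + 22)*(7 + 274) = 135*281 = 37935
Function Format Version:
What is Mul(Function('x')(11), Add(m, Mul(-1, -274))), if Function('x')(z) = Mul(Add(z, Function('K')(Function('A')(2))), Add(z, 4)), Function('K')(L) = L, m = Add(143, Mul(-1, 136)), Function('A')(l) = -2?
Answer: 37935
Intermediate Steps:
m = 7 (m = Add(143, -136) = 7)
Function('x')(z) = Mul(Add(-2, z), Add(4, z)) (Function('x')(z) = Mul(Add(z, -2), Add(z, 4)) = Mul(Add(-2, z), Add(4, z)))
Mul(Function('x')(11), Add(m, Mul(-1, -274))) = Mul(Add(-8, Pow(11, 2), Mul(2, 11)), Add(7, Mul(-1, -274))) = Mul(Add(-8, 121, 22), Add(7, 274)) = Mul(135, 281) = 37935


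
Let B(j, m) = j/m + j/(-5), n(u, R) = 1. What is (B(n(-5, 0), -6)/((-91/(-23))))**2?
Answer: 64009/7452900 ≈ 0.0085885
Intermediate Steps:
B(j, m) = -j/5 + j/m (B(j, m) = j/m + j*(-1/5) = j/m - j/5 = -j/5 + j/m)
(B(n(-5, 0), -6)/((-91/(-23))))**2 = ((-1/5*1 + 1/(-6))/((-91/(-23))))**2 = ((-1/5 + 1*(-1/6))/((-91*(-1/23))))**2 = ((-1/5 - 1/6)/(91/23))**2 = (-11/30*23/91)**2 = (-253/2730)**2 = 64009/7452900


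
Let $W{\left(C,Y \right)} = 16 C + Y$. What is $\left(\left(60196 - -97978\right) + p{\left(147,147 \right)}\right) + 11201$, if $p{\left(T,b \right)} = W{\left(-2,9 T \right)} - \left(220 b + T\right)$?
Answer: $138179$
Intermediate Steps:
$W{\left(C,Y \right)} = Y + 16 C$
$p{\left(T,b \right)} = -32 - 220 b + 8 T$ ($p{\left(T,b \right)} = \left(9 T + 16 \left(-2\right)\right) - \left(220 b + T\right) = \left(9 T - 32\right) - \left(T + 220 b\right) = \left(-32 + 9 T\right) - \left(T + 220 b\right) = -32 - 220 b + 8 T$)
$\left(\left(60196 - -97978\right) + p{\left(147,147 \right)}\right) + 11201 = \left(\left(60196 - -97978\right) - 31196\right) + 11201 = \left(\left(60196 + 97978\right) - 31196\right) + 11201 = \left(158174 - 31196\right) + 11201 = 126978 + 11201 = 138179$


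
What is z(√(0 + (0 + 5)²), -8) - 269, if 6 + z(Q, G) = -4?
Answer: -279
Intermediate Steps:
z(Q, G) = -10 (z(Q, G) = -6 - 4 = -10)
z(√(0 + (0 + 5)²), -8) - 269 = -10 - 269 = -279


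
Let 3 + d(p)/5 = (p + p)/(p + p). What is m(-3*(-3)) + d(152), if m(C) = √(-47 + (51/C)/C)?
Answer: -10 + 2*I*√939/9 ≈ -10.0 + 6.8096*I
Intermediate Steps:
d(p) = -10 (d(p) = -15 + 5*((p + p)/(p + p)) = -15 + 5*((2*p)/((2*p))) = -15 + 5*((2*p)*(1/(2*p))) = -15 + 5*1 = -15 + 5 = -10)
m(C) = √(-47 + 51/C²)
m(-3*(-3)) + d(152) = √(-47 + 51/(-3*(-3))²) - 10 = √(-47 + 51/9²) - 10 = √(-47 + 51*(1/81)) - 10 = √(-47 + 17/27) - 10 = √(-1252/27) - 10 = 2*I*√939/9 - 10 = -10 + 2*I*√939/9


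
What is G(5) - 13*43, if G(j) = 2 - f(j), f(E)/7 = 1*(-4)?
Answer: -529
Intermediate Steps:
f(E) = -28 (f(E) = 7*(1*(-4)) = 7*(-4) = -28)
G(j) = 30 (G(j) = 2 - 1*(-28) = 2 + 28 = 30)
G(5) - 13*43 = 30 - 13*43 = 30 - 559 = -529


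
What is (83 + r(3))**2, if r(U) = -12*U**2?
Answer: 625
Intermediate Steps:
(83 + r(3))**2 = (83 - 12*3**2)**2 = (83 - 12*9)**2 = (83 - 108)**2 = (-25)**2 = 625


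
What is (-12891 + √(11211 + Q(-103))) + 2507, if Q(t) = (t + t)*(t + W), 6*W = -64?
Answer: -10384 + √311637/3 ≈ -10198.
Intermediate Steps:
W = -32/3 (W = (⅙)*(-64) = -32/3 ≈ -10.667)
Q(t) = 2*t*(-32/3 + t) (Q(t) = (t + t)*(t - 32/3) = (2*t)*(-32/3 + t) = 2*t*(-32/3 + t))
(-12891 + √(11211 + Q(-103))) + 2507 = (-12891 + √(11211 + (⅔)*(-103)*(-32 + 3*(-103)))) + 2507 = (-12891 + √(11211 + (⅔)*(-103)*(-32 - 309))) + 2507 = (-12891 + √(11211 + (⅔)*(-103)*(-341))) + 2507 = (-12891 + √(11211 + 70246/3)) + 2507 = (-12891 + √(103879/3)) + 2507 = (-12891 + √311637/3) + 2507 = -10384 + √311637/3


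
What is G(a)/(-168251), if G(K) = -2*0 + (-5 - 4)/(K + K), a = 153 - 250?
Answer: -9/32640694 ≈ -2.7573e-7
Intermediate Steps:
a = -97
G(K) = -9/(2*K) (G(K) = 0 - 9*1/(2*K) = 0 - 9/(2*K) = -9/(2*K))
G(a)/(-168251) = -9/2/(-97)/(-168251) = -9/2*(-1/97)*(-1/168251) = (9/194)*(-1/168251) = -9/32640694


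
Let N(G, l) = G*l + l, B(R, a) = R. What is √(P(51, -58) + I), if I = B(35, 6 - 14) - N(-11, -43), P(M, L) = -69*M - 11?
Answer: 5*I*√157 ≈ 62.65*I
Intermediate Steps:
N(G, l) = l + G*l
P(M, L) = -11 - 69*M
I = -395 (I = 35 - (-43)*(1 - 11) = 35 - (-43)*(-10) = 35 - 1*430 = 35 - 430 = -395)
√(P(51, -58) + I) = √((-11 - 69*51) - 395) = √((-11 - 3519) - 395) = √(-3530 - 395) = √(-3925) = 5*I*√157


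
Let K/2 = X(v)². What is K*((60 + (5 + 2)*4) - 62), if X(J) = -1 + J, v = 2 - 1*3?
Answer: 208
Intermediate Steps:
v = -1 (v = 2 - 3 = -1)
K = 8 (K = 2*(-1 - 1)² = 2*(-2)² = 2*4 = 8)
K*((60 + (5 + 2)*4) - 62) = 8*((60 + (5 + 2)*4) - 62) = 8*((60 + 7*4) - 62) = 8*((60 + 28) - 62) = 8*(88 - 62) = 8*26 = 208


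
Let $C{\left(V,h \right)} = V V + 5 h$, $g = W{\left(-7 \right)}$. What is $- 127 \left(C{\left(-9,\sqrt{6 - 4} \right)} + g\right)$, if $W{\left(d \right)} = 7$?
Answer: $-11176 - 635 \sqrt{2} \approx -12074.0$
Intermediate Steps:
$g = 7$
$C{\left(V,h \right)} = V^{2} + 5 h$
$- 127 \left(C{\left(-9,\sqrt{6 - 4} \right)} + g\right) = - 127 \left(\left(\left(-9\right)^{2} + 5 \sqrt{6 - 4}\right) + 7\right) = - 127 \left(\left(81 + 5 \sqrt{2}\right) + 7\right) = - 127 \left(88 + 5 \sqrt{2}\right) = -11176 - 635 \sqrt{2}$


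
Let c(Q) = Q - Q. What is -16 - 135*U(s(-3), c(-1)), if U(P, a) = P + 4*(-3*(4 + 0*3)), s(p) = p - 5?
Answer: 7544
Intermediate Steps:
s(p) = -5 + p
c(Q) = 0
U(P, a) = -48 + P (U(P, a) = P + 4*(-3*(4 + 0)) = P + 4*(-3*4) = P + 4*(-12) = P - 48 = -48 + P)
-16 - 135*U(s(-3), c(-1)) = -16 - 135*(-48 + (-5 - 3)) = -16 - 135*(-48 - 8) = -16 - 135*(-56) = -16 + 7560 = 7544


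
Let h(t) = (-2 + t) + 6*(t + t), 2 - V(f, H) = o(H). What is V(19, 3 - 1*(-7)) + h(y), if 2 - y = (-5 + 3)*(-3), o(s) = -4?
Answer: -48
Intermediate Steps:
V(f, H) = 6 (V(f, H) = 2 - 1*(-4) = 2 + 4 = 6)
y = -4 (y = 2 - (-5 + 3)*(-3) = 2 - (-2)*(-3) = 2 - 1*6 = 2 - 6 = -4)
h(t) = -2 + 13*t (h(t) = (-2 + t) + 6*(2*t) = (-2 + t) + 12*t = -2 + 13*t)
V(19, 3 - 1*(-7)) + h(y) = 6 + (-2 + 13*(-4)) = 6 + (-2 - 52) = 6 - 54 = -48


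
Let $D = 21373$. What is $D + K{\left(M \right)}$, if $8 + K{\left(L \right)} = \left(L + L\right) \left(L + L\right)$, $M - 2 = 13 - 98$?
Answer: $48921$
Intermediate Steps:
$M = -83$ ($M = 2 + \left(13 - 98\right) = 2 - 85 = -83$)
$K{\left(L \right)} = -8 + 4 L^{2}$ ($K{\left(L \right)} = -8 + \left(L + L\right) \left(L + L\right) = -8 + 2 L 2 L = -8 + 4 L^{2}$)
$D + K{\left(M \right)} = 21373 - \left(8 - 4 \left(-83\right)^{2}\right) = 21373 + \left(-8 + 4 \cdot 6889\right) = 21373 + \left(-8 + 27556\right) = 21373 + 27548 = 48921$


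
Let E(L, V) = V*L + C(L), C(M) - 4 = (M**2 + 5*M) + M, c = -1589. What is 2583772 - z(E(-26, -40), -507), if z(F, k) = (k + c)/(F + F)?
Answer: 1010255114/391 ≈ 2.5838e+6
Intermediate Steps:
C(M) = 4 + M**2 + 6*M (C(M) = 4 + ((M**2 + 5*M) + M) = 4 + (M**2 + 6*M) = 4 + M**2 + 6*M)
E(L, V) = 4 + L**2 + 6*L + L*V (E(L, V) = V*L + (4 + L**2 + 6*L) = L*V + (4 + L**2 + 6*L) = 4 + L**2 + 6*L + L*V)
z(F, k) = (-1589 + k)/(2*F) (z(F, k) = (k - 1589)/(F + F) = (-1589 + k)/((2*F)) = (-1589 + k)*(1/(2*F)) = (-1589 + k)/(2*F))
2583772 - z(E(-26, -40), -507) = 2583772 - (-1589 - 507)/(2*(4 + (-26)**2 + 6*(-26) - 26*(-40))) = 2583772 - (-2096)/(2*(4 + 676 - 156 + 1040)) = 2583772 - (-2096)/(2*1564) = 2583772 - 1*(-262/391) = 2583772 + 262/391 = 1010255114/391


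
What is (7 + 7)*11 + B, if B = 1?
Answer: 155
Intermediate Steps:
(7 + 7)*11 + B = (7 + 7)*11 + 1 = 14*11 + 1 = 154 + 1 = 155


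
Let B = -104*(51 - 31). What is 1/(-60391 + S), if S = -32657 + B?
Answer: -1/95128 ≈ -1.0512e-5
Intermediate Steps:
B = -2080 (B = -104*20 = -2080)
S = -34737 (S = -32657 - 2080 = -34737)
1/(-60391 + S) = 1/(-60391 - 34737) = 1/(-95128) = -1/95128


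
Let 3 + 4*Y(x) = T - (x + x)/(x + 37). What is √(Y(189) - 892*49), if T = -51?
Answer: I*√2233140691/226 ≈ 209.1*I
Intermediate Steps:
Y(x) = -27/2 - x/(2*(37 + x)) (Y(x) = -¾ + (-51 - (x + x)/(x + 37))/4 = -¾ + (-51 - 2*x/(37 + x))/4 = -¾ + (-51/4 - x/(2*(37 + x))) = -27/2 - x/(2*(37 + x)))
√(Y(189) - 892*49) = √((-999 - 28*189)/(2*(37 + 189)) - 892*49) = √((½)*(-999 - 5292)/226 - 43708) = √((½)*(1/226)*(-6291) - 43708) = √(-6291/452 - 43708) = √(-19762307/452) = I*√2233140691/226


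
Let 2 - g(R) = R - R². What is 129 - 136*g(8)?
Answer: -7759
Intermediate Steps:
g(R) = 2 + R² - R (g(R) = 2 - (R - R²) = 2 + (R² - R) = 2 + R² - R)
129 - 136*g(8) = 129 - 136*(2 + 8² - 1*8) = 129 - 136*(2 + 64 - 8) = 129 - 136*58 = 129 - 7888 = -7759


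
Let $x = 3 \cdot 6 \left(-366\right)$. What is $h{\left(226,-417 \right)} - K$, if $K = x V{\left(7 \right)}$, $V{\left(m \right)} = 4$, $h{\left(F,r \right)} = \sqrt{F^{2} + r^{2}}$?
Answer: $26352 + \sqrt{224965} \approx 26826.0$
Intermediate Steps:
$x = -6588$ ($x = 18 \left(-366\right) = -6588$)
$K = -26352$ ($K = \left(-6588\right) 4 = -26352$)
$h{\left(226,-417 \right)} - K = \sqrt{226^{2} + \left(-417\right)^{2}} - -26352 = \sqrt{51076 + 173889} + 26352 = \sqrt{224965} + 26352 = 26352 + \sqrt{224965}$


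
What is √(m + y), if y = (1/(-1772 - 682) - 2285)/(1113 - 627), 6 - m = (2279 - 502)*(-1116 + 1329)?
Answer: I*√184628897851939/22086 ≈ 615.22*I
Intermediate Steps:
m = -378495 (m = 6 - (2279 - 502)*(-1116 + 1329) = 6 - 1777*213 = 6 - 1*378501 = 6 - 378501 = -378495)
y = -5607391/1192644 (y = (1/(-2454) - 2285)/486 = (-1/2454 - 2285)*(1/486) = -5607391/2454*1/486 = -5607391/1192644 ≈ -4.7016)
√(m + y) = √(-378495 - 5607391/1192644) = √(-451415398171/1192644) = I*√184628897851939/22086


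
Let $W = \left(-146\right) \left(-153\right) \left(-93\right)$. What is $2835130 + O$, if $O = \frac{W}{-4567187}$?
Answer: $\frac{12948570956744}{4567187} \approx 2.8351 \cdot 10^{6}$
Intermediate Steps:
$W = -2077434$ ($W = 22338 \left(-93\right) = -2077434$)
$O = \frac{2077434}{4567187}$ ($O = - \frac{2077434}{-4567187} = \left(-2077434\right) \left(- \frac{1}{4567187}\right) = \frac{2077434}{4567187} \approx 0.45486$)
$2835130 + O = 2835130 + \frac{2077434}{4567187} = \frac{12948570956744}{4567187}$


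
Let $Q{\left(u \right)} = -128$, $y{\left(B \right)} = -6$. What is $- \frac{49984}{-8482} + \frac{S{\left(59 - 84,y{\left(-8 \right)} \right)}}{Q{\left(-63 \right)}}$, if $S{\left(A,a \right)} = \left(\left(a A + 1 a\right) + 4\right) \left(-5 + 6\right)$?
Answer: $\frac{642827}{135712} \approx 4.7367$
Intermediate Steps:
$S{\left(A,a \right)} = 4 + a + A a$ ($S{\left(A,a \right)} = \left(\left(A a + a\right) + 4\right) 1 = \left(\left(a + A a\right) + 4\right) 1 = \left(4 + a + A a\right) 1 = 4 + a + A a$)
$- \frac{49984}{-8482} + \frac{S{\left(59 - 84,y{\left(-8 \right)} \right)}}{Q{\left(-63 \right)}} = - \frac{49984}{-8482} + \frac{4 - 6 + \left(59 - 84\right) \left(-6\right)}{-128} = \left(-49984\right) \left(- \frac{1}{8482}\right) + \left(4 - 6 - -150\right) \left(- \frac{1}{128}\right) = \frac{24992}{4241} + \left(4 - 6 + 150\right) \left(- \frac{1}{128}\right) = \frac{24992}{4241} + 148 \left(- \frac{1}{128}\right) = \frac{24992}{4241} - \frac{37}{32} = \frac{642827}{135712}$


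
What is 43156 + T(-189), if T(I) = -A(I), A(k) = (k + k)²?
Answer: -99728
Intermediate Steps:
A(k) = 4*k² (A(k) = (2*k)² = 4*k²)
T(I) = -4*I²
43156 + T(-189) = 43156 - 4*(-189)² = 43156 - 4*35721 = 43156 - 142884 = -99728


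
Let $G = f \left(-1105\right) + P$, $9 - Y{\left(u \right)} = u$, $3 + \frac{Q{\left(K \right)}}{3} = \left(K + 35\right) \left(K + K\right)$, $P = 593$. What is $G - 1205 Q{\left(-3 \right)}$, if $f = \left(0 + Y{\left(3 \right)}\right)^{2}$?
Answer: $665738$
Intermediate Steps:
$Q{\left(K \right)} = -9 + 6 K \left(35 + K\right)$ ($Q{\left(K \right)} = -9 + 3 \left(K + 35\right) \left(K + K\right) = -9 + 3 \left(35 + K\right) 2 K = -9 + 3 \cdot 2 K \left(35 + K\right) = -9 + 6 K \left(35 + K\right)$)
$Y{\left(u \right)} = 9 - u$
$f = 36$ ($f = \left(0 + \left(9 - 3\right)\right)^{2} = \left(0 + 6\right)^{2} = 6^{2} = 36$)
$G = -39187$ ($G = 36 \left(-1105\right) + 593 = -39780 + 593 = -39187$)
$G - 1205 Q{\left(-3 \right)} = -39187 - 1205 \left(-9 + 6 \left(-3\right)^{2} + 210 \left(-3\right)\right) = -39187 - 1205 \left(-9 + 6 \cdot 9 - 630\right) = -39187 - 1205 \left(-9 + 54 - 630\right) = -39187 - -704925 = -39187 + 704925 = 665738$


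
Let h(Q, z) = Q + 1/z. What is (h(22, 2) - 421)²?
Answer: 635209/4 ≈ 1.5880e+5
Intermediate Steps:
(h(22, 2) - 421)² = ((22 + 1/2) - 421)² = ((22 + ½) - 421)² = (45/2 - 421)² = (-797/2)² = 635209/4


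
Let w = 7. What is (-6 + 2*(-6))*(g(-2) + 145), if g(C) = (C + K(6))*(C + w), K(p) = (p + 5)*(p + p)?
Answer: -14310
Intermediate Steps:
K(p) = 2*p*(5 + p) (K(p) = (5 + p)*(2*p) = 2*p*(5 + p))
g(C) = (7 + C)*(132 + C) (g(C) = (C + 2*6*(5 + 6))*(C + 7) = (C + 2*6*11)*(7 + C) = (C + 132)*(7 + C) = (132 + C)*(7 + C) = (7 + C)*(132 + C))
(-6 + 2*(-6))*(g(-2) + 145) = (-6 + 2*(-6))*((924 + (-2)² + 139*(-2)) + 145) = (-6 - 12)*((924 + 4 - 278) + 145) = -18*(650 + 145) = -18*795 = -14310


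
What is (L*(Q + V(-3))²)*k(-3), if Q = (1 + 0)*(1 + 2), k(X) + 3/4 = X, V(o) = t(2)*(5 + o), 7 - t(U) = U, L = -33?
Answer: 83655/4 ≈ 20914.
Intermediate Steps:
t(U) = 7 - U
V(o) = 25 + 5*o (V(o) = (7 - 1*2)*(5 + o) = (7 - 2)*(5 + o) = 5*(5 + o) = 25 + 5*o)
k(X) = -¾ + X
Q = 3 (Q = 1*3 = 3)
(L*(Q + V(-3))²)*k(-3) = (-33*(3 + (25 + 5*(-3)))²)*(-¾ - 3) = -33*(3 + (25 - 15))²*(-15/4) = -33*(3 + 10)²*(-15/4) = -33*13²*(-15/4) = -33*169*(-15/4) = -5577*(-15/4) = 83655/4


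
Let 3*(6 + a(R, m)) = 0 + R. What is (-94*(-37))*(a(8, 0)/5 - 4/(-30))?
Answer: -27824/15 ≈ -1854.9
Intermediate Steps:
a(R, m) = -6 + R/3 (a(R, m) = -6 + (0 + R)/3 = -6 + R/3)
(-94*(-37))*(a(8, 0)/5 - 4/(-30)) = (-94*(-37))*((-6 + (⅓)*8)/5 - 4/(-30)) = 3478*((-6 + 8/3)*(⅕) - 4*(-1/30)) = 3478*(-10/3*⅕ + 2/15) = 3478*(-⅔ + 2/15) = 3478*(-8/15) = -27824/15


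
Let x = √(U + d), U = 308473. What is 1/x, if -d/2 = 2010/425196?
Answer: 3*√43031896117138/10930123474 ≈ 0.0018005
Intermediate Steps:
d = -335/35433 (d = -4020/425196 = -2*335/70866 = -335/35433 ≈ -0.0094545)
x = √43031896117138/11811 (x = √(308473 - 335/35433) = √(10930123474/35433) = √43031896117138/11811 ≈ 555.40)
1/x = 1/(√43031896117138/11811) = 3*√43031896117138/10930123474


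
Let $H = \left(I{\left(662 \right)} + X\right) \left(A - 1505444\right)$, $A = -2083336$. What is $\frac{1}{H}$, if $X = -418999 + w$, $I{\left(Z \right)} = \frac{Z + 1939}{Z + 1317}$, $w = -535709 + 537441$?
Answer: $\frac{1979}{2963502525353760} \approx 6.6779 \cdot 10^{-13}$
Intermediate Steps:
$w = 1732$
$I{\left(Z \right)} = \frac{1939 + Z}{1317 + Z}$
$X = -417267$ ($X = -418999 + 1732 = -417267$)
$H = \frac{2963502525353760}{1979}$ ($H = \left(\frac{1939 + 662}{1317 + 662} - 417267\right) \left(-2083336 - 1505444\right) = \left(\frac{1}{1979} \cdot 2601 - 417267\right) \left(-3588780\right) = \left(\frac{2601}{1979} - 417267\right) \left(-3588780\right) = \left(- \frac{825768792}{1979}\right) \left(-3588780\right) = \frac{2963502525353760}{1979} \approx 1.4975 \cdot 10^{12}$)
$\frac{1}{H} = \frac{1}{\frac{2963502525353760}{1979}} = \frac{1979}{2963502525353760}$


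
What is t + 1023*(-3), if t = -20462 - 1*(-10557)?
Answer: -12974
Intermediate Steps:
t = -9905 (t = -20462 + 10557 = -9905)
t + 1023*(-3) = -9905 + 1023*(-3) = -9905 - 3069 = -12974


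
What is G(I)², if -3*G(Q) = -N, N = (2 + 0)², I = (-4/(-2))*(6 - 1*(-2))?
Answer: 16/9 ≈ 1.7778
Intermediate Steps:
I = 16 (I = (-4*(-½))*(6 + 2) = 2*8 = 16)
N = 4 (N = 2² = 4)
G(Q) = 4/3 (G(Q) = -(-1)*4/3 = -⅓*(-4) = 4/3)
G(I)² = (4/3)² = 16/9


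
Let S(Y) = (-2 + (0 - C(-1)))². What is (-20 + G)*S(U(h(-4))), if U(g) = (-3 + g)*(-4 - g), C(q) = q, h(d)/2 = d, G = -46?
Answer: -66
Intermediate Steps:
h(d) = 2*d
U(g) = (-4 - g)*(-3 + g)
S(Y) = 1 (S(Y) = (-2 + (0 - 1*(-1)))² = (-2 + (0 + 1))² = (-2 + 1)² = (-1)² = 1)
(-20 + G)*S(U(h(-4))) = (-20 - 46)*1 = -66*1 = -66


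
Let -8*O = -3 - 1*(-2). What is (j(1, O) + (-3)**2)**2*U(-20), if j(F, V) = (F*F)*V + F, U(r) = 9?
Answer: 59049/64 ≈ 922.64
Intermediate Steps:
O = 1/8 (O = -(-3 - 1*(-2))/8 = -(-3 + 2)/8 = -1/8*(-1) = 1/8 ≈ 0.12500)
j(F, V) = F + V*F**2 (j(F, V) = F**2*V + F = V*F**2 + F = F + V*F**2)
(j(1, O) + (-3)**2)**2*U(-20) = (1*(1 + 1*(1/8)) + (-3)**2)**2*9 = (1*(1 + 1/8) + 9)**2*9 = (1*(9/8) + 9)**2*9 = (9/8 + 9)**2*9 = (81/8)**2*9 = (6561/64)*9 = 59049/64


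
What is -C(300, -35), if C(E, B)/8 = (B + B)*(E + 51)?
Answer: 196560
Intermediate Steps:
C(E, B) = 16*B*(51 + E) (C(E, B) = 8*((B + B)*(E + 51)) = 8*((2*B)*(51 + E)) = 8*(2*B*(51 + E)) = 16*B*(51 + E))
-C(300, -35) = -16*(-35)*(51 + 300) = -16*(-35)*351 = -1*(-196560) = 196560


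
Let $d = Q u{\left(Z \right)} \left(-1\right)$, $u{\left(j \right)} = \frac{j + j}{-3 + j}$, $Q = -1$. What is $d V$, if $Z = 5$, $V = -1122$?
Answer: $-5610$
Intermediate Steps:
$u{\left(j \right)} = \frac{2 j}{-3 + j}$
$d = 5$ ($d = - \frac{2 \cdot 5}{-3 + 5} \left(-1\right) = - \frac{2 \cdot 5}{2} \left(-1\right) = \left(-1\right) 5 \left(-1\right) = \left(-5\right) \left(-1\right) = 5$)
$d V = 5 \left(-1122\right) = -5610$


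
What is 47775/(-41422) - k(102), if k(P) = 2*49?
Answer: -4107131/41422 ≈ -99.153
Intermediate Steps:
k(P) = 98
47775/(-41422) - k(102) = 47775/(-41422) - 1*98 = 47775*(-1/41422) - 98 = -47775/41422 - 98 = -4107131/41422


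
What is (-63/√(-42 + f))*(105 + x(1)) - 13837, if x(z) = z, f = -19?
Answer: -13837 + 6678*I*√61/61 ≈ -13837.0 + 855.03*I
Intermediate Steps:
(-63/√(-42 + f))*(105 + x(1)) - 13837 = (-63/√(-42 - 19))*(105 + 1) - 13837 = -63*(-I*√61/61)*106 - 13837 = -(-63)*I*√61/61*106 - 13837 = (63*I*√61/61)*106 - 13837 = 6678*I*√61/61 - 13837 = -13837 + 6678*I*√61/61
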